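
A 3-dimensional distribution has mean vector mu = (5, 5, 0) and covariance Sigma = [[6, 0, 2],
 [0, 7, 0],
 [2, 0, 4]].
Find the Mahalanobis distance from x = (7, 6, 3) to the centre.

Step 1 — centre the observation: (x - mu) = (2, 1, 3).

Step 2 — invert Sigma (cofactor / det for 3×3, or solve directly):
  Sigma^{-1} = [[0.2, 0, -0.1],
 [0, 0.1429, 0],
 [-0.1, 0, 0.3]].

Step 3 — form the quadratic (x - mu)^T · Sigma^{-1} · (x - mu):
  Sigma^{-1} · (x - mu) = (0.1, 0.1429, 0.7).
  (x - mu)^T · [Sigma^{-1} · (x - mu)] = (2)·(0.1) + (1)·(0.1429) + (3)·(0.7) = 2.4429.

Step 4 — take square root: d = √(2.4429) ≈ 1.563.

d(x, mu) = √(2.4429) ≈ 1.563


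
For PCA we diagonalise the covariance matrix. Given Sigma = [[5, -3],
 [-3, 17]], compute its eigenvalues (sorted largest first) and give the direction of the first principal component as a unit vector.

Step 1 — characteristic polynomial of 2×2 Sigma:
  det(Sigma - λI) = λ² - trace · λ + det = 0.
  trace = 5 + 17 = 22, det = 5·17 - (-3)² = 76.
Step 2 — discriminant:
  Δ = trace² - 4·det = 484 - 304 = 180.
Step 3 — eigenvalues:
  λ = (trace ± √Δ)/2 = (22 ± 13.4164)/2,
  λ_1 = 17.7082,  λ_2 = 4.2918.

Step 4 — unit eigenvector for λ_1: solve (Sigma - λ_1 I)v = 0. First row:
  (5 - 17.7082)·v_x + (-3)·v_y = 0, i.e. (-12.7082)·v_x + (-3)·v_y = 0,
  so v ∝ (b, λ_1 - a) = (-3, 12.7082); multiply by -1 so the first entry is positive: u = (3, -12.7082).
  ||u|| = √((3)² + (-12.7082)²) = √(170.4984) ≈ 13.0575,
  v_1 = u/||u|| ≈ (0.2298, -0.9732) (||v_1|| = 1).

λ_1 = 17.7082,  λ_2 = 4.2918;  v_1 ≈ (0.2298, -0.9732)


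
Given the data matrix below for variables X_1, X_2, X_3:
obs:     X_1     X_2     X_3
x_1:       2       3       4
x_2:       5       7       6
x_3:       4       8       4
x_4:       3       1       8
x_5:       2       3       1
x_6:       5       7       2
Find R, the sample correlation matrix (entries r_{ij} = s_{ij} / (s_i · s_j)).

Step 1 — column means:
  mean(X_1) = (2 + 5 + 4 + 3 + 2 + 5) / 6 = 21/6 = 3.5
  mean(X_2) = (3 + 7 + 8 + 1 + 3 + 7) / 6 = 29/6 = 4.8333
  mean(X_3) = (4 + 6 + 4 + 8 + 1 + 2) / 6 = 25/6 = 4.1667

Step 2 — sample variances and covariances s[i,j] = (1/(n-1)) · Σ_k (x_{k,i} - mean_i) · (x_{k,j} - mean_j), with n-1 = 5:
  s[X_1,X_1] = ((-1.5)·(-1.5) + (1.5)·(1.5) + (0.5)·(0.5) + (-0.5)·(-0.5) + (-1.5)·(-1.5) + (1.5)·(1.5)) / 5 = 9.5/5 = 1.9
  s[X_1,X_2] = ((-1.5)·(-1.8333) + (1.5)·(2.1667) + (0.5)·(3.1667) + (-0.5)·(-3.8333) + (-1.5)·(-1.8333) + (1.5)·(2.1667)) / 5 = 15.5/5 = 3.1
  s[X_1,X_3] = ((-1.5)·(-0.1667) + (1.5)·(1.8333) + (0.5)·(-0.1667) + (-0.5)·(3.8333) + (-1.5)·(-3.1667) + (1.5)·(-2.1667)) / 5 = 2.5/5 = 0.5
  s[X_2,X_2] = ((-1.8333)·(-1.8333) + (2.1667)·(2.1667) + (3.1667)·(3.1667) + (-3.8333)·(-3.8333) + (-1.8333)·(-1.8333) + (2.1667)·(2.1667)) / 5 = 40.8333/5 = 8.1667
  s[X_2,X_3] = ((-1.8333)·(-0.1667) + (2.1667)·(1.8333) + (3.1667)·(-0.1667) + (-3.8333)·(3.8333) + (-1.8333)·(-3.1667) + (2.1667)·(-2.1667)) / 5 = -9.8333/5 = -1.9667
  s[X_3,X_3] = ((-0.1667)·(-0.1667) + (1.8333)·(1.8333) + (-0.1667)·(-0.1667) + (3.8333)·(3.8333) + (-3.1667)·(-3.1667) + (-2.1667)·(-2.1667)) / 5 = 32.8333/5 = 6.5667
  Sample standard deviations s_i = √(s[i,i]):
  s(X_1) = √(1.9) = 1.3784
  s(X_2) = √(8.1667) = 2.8577
  s(X_3) = √(6.5667) = 2.5626

Step 3 — r_{ij} = s_{ij} / (s_i · s_j):
  r[X_1,X_1] = 1 (diagonal).
  r[X_1,X_2] = 3.1 / (1.3784 · 2.8577) = 3.1 / 3.9391 = 0.787
  r[X_1,X_3] = 0.5 / (1.3784 · 2.5626) = 0.5 / 3.5322 = 0.1416
  r[X_2,X_2] = 1 (diagonal).
  r[X_2,X_3] = -1.9667 / (2.8577 · 2.5626) = -1.9667 / 7.3231 = -0.2686
  r[X_3,X_3] = 1 (diagonal).

R is symmetric with unit diagonal. Assembling:

R = [[1, 0.787, 0.1416],
 [0.787, 1, -0.2686],
 [0.1416, -0.2686, 1]]


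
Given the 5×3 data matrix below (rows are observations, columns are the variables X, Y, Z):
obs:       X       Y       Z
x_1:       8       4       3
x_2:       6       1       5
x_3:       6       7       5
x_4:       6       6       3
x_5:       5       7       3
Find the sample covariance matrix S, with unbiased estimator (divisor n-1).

Step 1 — column means:
  mean(X) = (8 + 6 + 6 + 6 + 5) / 5 = 31/5 = 6.2
  mean(Y) = (4 + 1 + 7 + 6 + 7) / 5 = 25/5 = 5
  mean(Z) = (3 + 5 + 5 + 3 + 3) / 5 = 19/5 = 3.8

Step 2 — sample covariance S[i,j] = (1/(n-1)) · Σ_k (x_{k,i} - mean_i) · (x_{k,j} - mean_j), with n-1 = 4.
  S[X,X] = ((1.8)·(1.8) + (-0.2)·(-0.2) + (-0.2)·(-0.2) + (-0.2)·(-0.2) + (-1.2)·(-1.2)) / 4 = 4.8/4 = 1.2
  S[X,Y] = ((1.8)·(-1) + (-0.2)·(-4) + (-0.2)·(2) + (-0.2)·(1) + (-1.2)·(2)) / 4 = -4/4 = -1
  S[X,Z] = ((1.8)·(-0.8) + (-0.2)·(1.2) + (-0.2)·(1.2) + (-0.2)·(-0.8) + (-1.2)·(-0.8)) / 4 = -0.8/4 = -0.2
  S[Y,Y] = ((-1)·(-1) + (-4)·(-4) + (2)·(2) + (1)·(1) + (2)·(2)) / 4 = 26/4 = 6.5
  S[Y,Z] = ((-1)·(-0.8) + (-4)·(1.2) + (2)·(1.2) + (1)·(-0.8) + (2)·(-0.8)) / 4 = -4/4 = -1
  S[Z,Z] = ((-0.8)·(-0.8) + (1.2)·(1.2) + (1.2)·(1.2) + (-0.8)·(-0.8) + (-0.8)·(-0.8)) / 4 = 4.8/4 = 1.2

S is symmetric (S[j,i] = S[i,j]). Assembling:

S = [[1.2, -1, -0.2],
 [-1, 6.5, -1],
 [-0.2, -1, 1.2]]


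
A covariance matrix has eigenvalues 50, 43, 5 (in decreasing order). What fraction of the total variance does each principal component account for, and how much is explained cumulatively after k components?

Step 1 — total variance = trace(Sigma) = Σ λ_i = 50 + 43 + 5 = 98.

Step 2 — fraction explained by component i = λ_i / Σ λ:
  PC1: 50/98 = 0.5102
  PC2: 43/98 = 0.4388
  PC3: 5/98 = 0.051

Step 3 — cumulative fraction after k components = (λ_1 + ... + λ_k) / Σ λ:
  k = 1: 50/98 = 0.5102
  k = 2: (50 + 43)/98 = 93/98 = 0.949
  k = 3: (50 + 43 + 5)/98 = 98/98 = 1

Summary (fraction, with percent):

explained: PC1 0.5102 (51.02%), PC2 0.4388 (43.88%), PC3 0.051 (5.1%);  cumulative: 0.5102, 0.949, 1


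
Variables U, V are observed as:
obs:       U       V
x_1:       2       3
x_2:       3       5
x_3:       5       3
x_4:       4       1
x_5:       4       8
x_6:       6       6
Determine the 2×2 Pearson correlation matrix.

Step 1 — column means:
  mean(U) = (2 + 3 + 5 + 4 + 4 + 6) / 6 = 24/6 = 4
  mean(V) = (3 + 5 + 3 + 1 + 8 + 6) / 6 = 26/6 = 4.3333

Step 2 — sample variances and covariances s[i,j] = (1/(n-1)) · Σ_k (x_{k,i} - mean_i) · (x_{k,j} - mean_j), with n-1 = 5:
  s[U,U] = ((-2)·(-2) + (-1)·(-1) + (1)·(1) + (0)·(0) + (0)·(0) + (2)·(2)) / 5 = 10/5 = 2
  s[U,V] = ((-2)·(-1.3333) + (-1)·(0.6667) + (1)·(-1.3333) + (0)·(-3.3333) + (0)·(3.6667) + (2)·(1.6667)) / 5 = 4/5 = 0.8
  s[V,V] = ((-1.3333)·(-1.3333) + (0.6667)·(0.6667) + (-1.3333)·(-1.3333) + (-3.3333)·(-3.3333) + (3.6667)·(3.6667) + (1.6667)·(1.6667)) / 5 = 31.3333/5 = 6.2667
  Sample standard deviations s_i = √(s[i,i]):
  s(U) = √(2) = 1.4142
  s(V) = √(6.2667) = 2.5033

Step 3 — r_{ij} = s_{ij} / (s_i · s_j):
  r[U,U] = 1 (diagonal).
  r[U,V] = 0.8 / (1.4142 · 2.5033) = 0.8 / 3.5402 = 0.226
  r[V,V] = 1 (diagonal).

R is symmetric with unit diagonal. Assembling:

R = [[1, 0.226],
 [0.226, 1]]


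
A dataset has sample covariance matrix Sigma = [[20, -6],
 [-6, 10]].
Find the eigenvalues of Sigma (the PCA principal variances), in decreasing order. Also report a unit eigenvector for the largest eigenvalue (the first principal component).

Step 1 — characteristic polynomial of 2×2 Sigma:
  det(Sigma - λI) = λ² - trace · λ + det = 0.
  trace = 20 + 10 = 30, det = 20·10 - (-6)² = 164.
Step 2 — discriminant:
  Δ = trace² - 4·det = 900 - 656 = 244.
Step 3 — eigenvalues:
  λ = (trace ± √Δ)/2 = (30 ± 15.6205)/2,
  λ_1 = 22.8102,  λ_2 = 7.1898.

Step 4 — unit eigenvector for λ_1: solve (Sigma - λ_1 I)v = 0. First row:
  (20 - 22.8102)·v_x + (-6)·v_y = 0, i.e. (-2.8102)·v_x + (-6)·v_y = 0,
  so v ∝ (b, λ_1 - a) = (-6, 2.8102); multiply by -1 so the first entry is positive: u = (6, -2.8102).
  ||u|| = √((6)² + (-2.8102)²) = √(43.8975) ≈ 6.6255,
  v_1 = u/||u|| ≈ (0.9056, -0.4242) (||v_1|| = 1).

λ_1 = 22.8102,  λ_2 = 7.1898;  v_1 ≈ (0.9056, -0.4242)


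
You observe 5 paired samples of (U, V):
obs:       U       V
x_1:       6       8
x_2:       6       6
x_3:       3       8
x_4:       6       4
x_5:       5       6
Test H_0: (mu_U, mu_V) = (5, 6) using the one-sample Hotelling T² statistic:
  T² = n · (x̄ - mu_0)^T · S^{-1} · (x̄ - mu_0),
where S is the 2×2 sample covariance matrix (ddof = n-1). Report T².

Step 1 — sample mean vector:
  mean(U) = (6 + 6 + 3 + 6 + 5) / 5 = 26/5 = 5.2
  mean(V) = (8 + 6 + 8 + 4 + 6) / 5 = 32/5 = 6.4
  x̄ = (5.2, 6.4),  deviation x̄ - mu_0 = (5.2, 6.4) - (5, 6) = (0.2, 0.4).

Step 2 — sample covariance matrix, S[i,j] = (1/(n-1)) · Σ_k (x_{k,i} - mean_i) · (x_{k,j} - mean_j), divisor n-1 = 4:
  S[U,U] = ((0.8)·(0.8) + (0.8)·(0.8) + (-2.2)·(-2.2) + (0.8)·(0.8) + (-0.2)·(-0.2)) / 4 = 6.8/4 = 1.7
  S[U,V] = ((0.8)·(1.6) + (0.8)·(-0.4) + (-2.2)·(1.6) + (0.8)·(-2.4) + (-0.2)·(-0.4)) / 4 = -4.4/4 = -1.1
  S[V,V] = ((1.6)·(1.6) + (-0.4)·(-0.4) + (1.6)·(1.6) + (-2.4)·(-2.4) + (-0.4)·(-0.4)) / 4 = 11.2/4 = 2.8
  S = [[1.7, -1.1],
 [-1.1, 2.8]].

Step 3 — invert S. det(S) = 1.7·2.8 - (-1.1)² = 3.55.
  S^{-1} = (1/det) · [[d, -b], [-b, a]] = [[0.7887, 0.3099],
 [0.3099, 0.4789]].

Step 4 — quadratic form (x̄ - mu_0)^T · S^{-1} · (x̄ - mu_0):
  S^{-1} · (x̄ - mu_0) = (0.2817, 0.2535),
  (x̄ - mu_0)^T · [...] = (0.2)·(0.2817) + (0.4)·(0.2535) = 0.1577.

Step 5 — scale by n: T² = 5 · 0.1577 = 0.7887.

T² ≈ 0.7887


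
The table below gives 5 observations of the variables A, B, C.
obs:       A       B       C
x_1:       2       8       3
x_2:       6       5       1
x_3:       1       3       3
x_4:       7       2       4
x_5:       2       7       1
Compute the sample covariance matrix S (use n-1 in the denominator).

Step 1 — column means:
  mean(A) = (2 + 6 + 1 + 7 + 2) / 5 = 18/5 = 3.6
  mean(B) = (8 + 5 + 3 + 2 + 7) / 5 = 25/5 = 5
  mean(C) = (3 + 1 + 3 + 4 + 1) / 5 = 12/5 = 2.4

Step 2 — sample covariance S[i,j] = (1/(n-1)) · Σ_k (x_{k,i} - mean_i) · (x_{k,j} - mean_j), with n-1 = 4.
  S[A,A] = ((-1.6)·(-1.6) + (2.4)·(2.4) + (-2.6)·(-2.6) + (3.4)·(3.4) + (-1.6)·(-1.6)) / 4 = 29.2/4 = 7.3
  S[A,B] = ((-1.6)·(3) + (2.4)·(0) + (-2.6)·(-2) + (3.4)·(-3) + (-1.6)·(2)) / 4 = -13/4 = -3.25
  S[A,C] = ((-1.6)·(0.6) + (2.4)·(-1.4) + (-2.6)·(0.6) + (3.4)·(1.6) + (-1.6)·(-1.4)) / 4 = 1.8/4 = 0.45
  S[B,B] = ((3)·(3) + (0)·(0) + (-2)·(-2) + (-3)·(-3) + (2)·(2)) / 4 = 26/4 = 6.5
  S[B,C] = ((3)·(0.6) + (0)·(-1.4) + (-2)·(0.6) + (-3)·(1.6) + (2)·(-1.4)) / 4 = -7/4 = -1.75
  S[C,C] = ((0.6)·(0.6) + (-1.4)·(-1.4) + (0.6)·(0.6) + (1.6)·(1.6) + (-1.4)·(-1.4)) / 4 = 7.2/4 = 1.8

S is symmetric (S[j,i] = S[i,j]). Assembling:

S = [[7.3, -3.25, 0.45],
 [-3.25, 6.5, -1.75],
 [0.45, -1.75, 1.8]]


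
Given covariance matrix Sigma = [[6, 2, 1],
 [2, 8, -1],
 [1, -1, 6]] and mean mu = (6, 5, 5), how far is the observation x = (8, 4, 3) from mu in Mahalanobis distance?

Step 1 — centre the observation: (x - mu) = (2, -1, -2).

Step 2 — invert Sigma (cofactor / det for 3×3, or solve directly):
  Sigma^{-1} = [[0.1911, -0.0528, -0.0407],
 [-0.0528, 0.1423, 0.0325],
 [-0.0407, 0.0325, 0.1789]].

Step 3 — form the quadratic (x - mu)^T · Sigma^{-1} · (x - mu):
  Sigma^{-1} · (x - mu) = (0.5163, -0.313, -0.4715).
  (x - mu)^T · [Sigma^{-1} · (x - mu)] = (2)·(0.5163) + (-1)·(-0.313) + (-2)·(-0.4715) = 2.2886.

Step 4 — take square root: d = √(2.2886) ≈ 1.5128.

d(x, mu) = √(2.2886) ≈ 1.5128


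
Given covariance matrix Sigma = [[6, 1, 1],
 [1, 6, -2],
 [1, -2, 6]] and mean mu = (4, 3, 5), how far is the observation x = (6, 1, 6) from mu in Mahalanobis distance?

Step 1 — centre the observation: (x - mu) = (2, -2, 1).

Step 2 — invert Sigma (cofactor / det for 3×3, or solve directly):
  Sigma^{-1} = [[0.1818, -0.0455, -0.0455],
 [-0.0455, 0.1989, 0.0739],
 [-0.0455, 0.0739, 0.1989]].

Step 3 — form the quadratic (x - mu)^T · Sigma^{-1} · (x - mu):
  Sigma^{-1} · (x - mu) = (0.4091, -0.4148, -0.0398).
  (x - mu)^T · [Sigma^{-1} · (x - mu)] = (2)·(0.4091) + (-2)·(-0.4148) + (1)·(-0.0398) = 1.608.

Step 4 — take square root: d = √(1.608) ≈ 1.2681.

d(x, mu) = √(1.608) ≈ 1.2681


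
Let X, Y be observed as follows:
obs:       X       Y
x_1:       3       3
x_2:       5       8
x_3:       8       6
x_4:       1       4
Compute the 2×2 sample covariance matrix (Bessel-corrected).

Step 1 — column means:
  mean(X) = (3 + 5 + 8 + 1) / 4 = 17/4 = 4.25
  mean(Y) = (3 + 8 + 6 + 4) / 4 = 21/4 = 5.25

Step 2 — sample covariance S[i,j] = (1/(n-1)) · Σ_k (x_{k,i} - mean_i) · (x_{k,j} - mean_j), with n-1 = 3.
  S[X,X] = ((-1.25)·(-1.25) + (0.75)·(0.75) + (3.75)·(3.75) + (-3.25)·(-3.25)) / 3 = 26.75/3 = 8.9167
  S[X,Y] = ((-1.25)·(-2.25) + (0.75)·(2.75) + (3.75)·(0.75) + (-3.25)·(-1.25)) / 3 = 11.75/3 = 3.9167
  S[Y,Y] = ((-2.25)·(-2.25) + (2.75)·(2.75) + (0.75)·(0.75) + (-1.25)·(-1.25)) / 3 = 14.75/3 = 4.9167

S is symmetric (S[j,i] = S[i,j]). Assembling:

S = [[8.9167, 3.9167],
 [3.9167, 4.9167]]


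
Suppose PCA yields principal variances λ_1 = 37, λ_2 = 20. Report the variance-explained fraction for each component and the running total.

Step 1 — total variance = trace(Sigma) = Σ λ_i = 37 + 20 = 57.

Step 2 — fraction explained by component i = λ_i / Σ λ:
  PC1: 37/57 = 0.6491
  PC2: 20/57 = 0.3509

Step 3 — cumulative fraction after k components = (λ_1 + ... + λ_k) / Σ λ:
  k = 1: 37/57 = 0.6491
  k = 2: (37 + 20)/57 = 57/57 = 1

Summary (fraction, with percent):

explained: PC1 0.6491 (64.91%), PC2 0.3509 (35.09%);  cumulative: 0.6491, 1


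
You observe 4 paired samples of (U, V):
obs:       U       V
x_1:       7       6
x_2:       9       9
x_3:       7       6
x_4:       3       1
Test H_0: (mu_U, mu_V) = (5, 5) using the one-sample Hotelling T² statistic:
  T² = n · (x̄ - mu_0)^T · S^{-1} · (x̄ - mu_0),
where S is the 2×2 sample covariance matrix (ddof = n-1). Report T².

Step 1 — sample mean vector:
  mean(U) = (7 + 9 + 7 + 3) / 4 = 26/4 = 6.5
  mean(V) = (6 + 9 + 6 + 1) / 4 = 22/4 = 5.5
  x̄ = (6.5, 5.5),  deviation x̄ - mu_0 = (6.5, 5.5) - (5, 5) = (1.5, 0.5).

Step 2 — sample covariance matrix, S[i,j] = (1/(n-1)) · Σ_k (x_{k,i} - mean_i) · (x_{k,j} - mean_j), divisor n-1 = 3:
  S[U,U] = ((0.5)·(0.5) + (2.5)·(2.5) + (0.5)·(0.5) + (-3.5)·(-3.5)) / 3 = 19/3 = 6.3333
  S[U,V] = ((0.5)·(0.5) + (2.5)·(3.5) + (0.5)·(0.5) + (-3.5)·(-4.5)) / 3 = 25/3 = 8.3333
  S[V,V] = ((0.5)·(0.5) + (3.5)·(3.5) + (0.5)·(0.5) + (-4.5)·(-4.5)) / 3 = 33/3 = 11
  S = [[6.3333, 8.3333],
 [8.3333, 11]].

Step 3 — invert S. det(S) = 6.3333·11 - (8.3333)² = 0.2222.
  S^{-1} = (1/det) · [[d, -b], [-b, a]] = [[49.5, -37.5],
 [-37.5, 28.5]].

Step 4 — quadratic form (x̄ - mu_0)^T · S^{-1} · (x̄ - mu_0):
  S^{-1} · (x̄ - mu_0) = (55.5, -42),
  (x̄ - mu_0)^T · [...] = (1.5)·(55.5) + (0.5)·(-42) = 62.25.

Step 5 — scale by n: T² = 4 · 62.25 = 249.

T² ≈ 249


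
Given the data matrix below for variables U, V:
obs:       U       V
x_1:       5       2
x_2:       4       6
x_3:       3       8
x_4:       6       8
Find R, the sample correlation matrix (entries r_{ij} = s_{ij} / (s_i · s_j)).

Step 1 — column means:
  mean(U) = (5 + 4 + 3 + 6) / 4 = 18/4 = 4.5
  mean(V) = (2 + 6 + 8 + 8) / 4 = 24/4 = 6

Step 2 — sample variances and covariances s[i,j] = (1/(n-1)) · Σ_k (x_{k,i} - mean_i) · (x_{k,j} - mean_j), with n-1 = 3:
  s[U,U] = ((0.5)·(0.5) + (-0.5)·(-0.5) + (-1.5)·(-1.5) + (1.5)·(1.5)) / 3 = 5/3 = 1.6667
  s[U,V] = ((0.5)·(-4) + (-0.5)·(0) + (-1.5)·(2) + (1.5)·(2)) / 3 = -2/3 = -0.6667
  s[V,V] = ((-4)·(-4) + (0)·(0) + (2)·(2) + (2)·(2)) / 3 = 24/3 = 8
  Sample standard deviations s_i = √(s[i,i]):
  s(U) = √(1.6667) = 1.291
  s(V) = √(8) = 2.8284

Step 3 — r_{ij} = s_{ij} / (s_i · s_j):
  r[U,U] = 1 (diagonal).
  r[U,V] = -0.6667 / (1.291 · 2.8284) = -0.6667 / 3.6515 = -0.1826
  r[V,V] = 1 (diagonal).

R is symmetric with unit diagonal. Assembling:

R = [[1, -0.1826],
 [-0.1826, 1]]


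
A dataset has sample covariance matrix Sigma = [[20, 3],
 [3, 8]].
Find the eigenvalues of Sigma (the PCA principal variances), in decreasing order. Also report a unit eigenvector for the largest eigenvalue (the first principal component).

Step 1 — characteristic polynomial of 2×2 Sigma:
  det(Sigma - λI) = λ² - trace · λ + det = 0.
  trace = 20 + 8 = 28, det = 20·8 - (3)² = 151.
Step 2 — discriminant:
  Δ = trace² - 4·det = 784 - 604 = 180.
Step 3 — eigenvalues:
  λ = (trace ± √Δ)/2 = (28 ± 13.4164)/2,
  λ_1 = 20.7082,  λ_2 = 7.2918.

Step 4 — unit eigenvector for λ_1: solve (Sigma - λ_1 I)v = 0. First row:
  (20 - 20.7082)·v_x + (3)·v_y = 0, i.e. (-0.7082)·v_x + (3)·v_y = 0,
  so v ∝ (b, λ_1 - a) = (3, 0.7082) = u.
  ||u|| = √((3)² + (0.7082)²) = √(9.5016) ≈ 3.0825,
  v_1 = u/||u|| ≈ (0.9732, 0.2298) (||v_1|| = 1).

λ_1 = 20.7082,  λ_2 = 7.2918;  v_1 ≈ (0.9732, 0.2298)


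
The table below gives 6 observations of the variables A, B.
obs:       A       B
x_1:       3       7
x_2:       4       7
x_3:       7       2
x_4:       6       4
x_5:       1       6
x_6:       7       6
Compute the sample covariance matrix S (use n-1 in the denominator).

Step 1 — column means:
  mean(A) = (3 + 4 + 7 + 6 + 1 + 7) / 6 = 28/6 = 4.6667
  mean(B) = (7 + 7 + 2 + 4 + 6 + 6) / 6 = 32/6 = 5.3333

Step 2 — sample covariance S[i,j] = (1/(n-1)) · Σ_k (x_{k,i} - mean_i) · (x_{k,j} - mean_j), with n-1 = 5.
  S[A,A] = ((-1.6667)·(-1.6667) + (-0.6667)·(-0.6667) + (2.3333)·(2.3333) + (1.3333)·(1.3333) + (-3.6667)·(-3.6667) + (2.3333)·(2.3333)) / 5 = 29.3333/5 = 5.8667
  S[A,B] = ((-1.6667)·(1.6667) + (-0.6667)·(1.6667) + (2.3333)·(-3.3333) + (1.3333)·(-1.3333) + (-3.6667)·(0.6667) + (2.3333)·(0.6667)) / 5 = -14.3333/5 = -2.8667
  S[B,B] = ((1.6667)·(1.6667) + (1.6667)·(1.6667) + (-3.3333)·(-3.3333) + (-1.3333)·(-1.3333) + (0.6667)·(0.6667) + (0.6667)·(0.6667)) / 5 = 19.3333/5 = 3.8667

S is symmetric (S[j,i] = S[i,j]). Assembling:

S = [[5.8667, -2.8667],
 [-2.8667, 3.8667]]


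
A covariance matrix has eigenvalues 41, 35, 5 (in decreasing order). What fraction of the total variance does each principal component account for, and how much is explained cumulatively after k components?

Step 1 — total variance = trace(Sigma) = Σ λ_i = 41 + 35 + 5 = 81.

Step 2 — fraction explained by component i = λ_i / Σ λ:
  PC1: 41/81 = 0.5062
  PC2: 35/81 = 0.4321
  PC3: 5/81 = 0.0617

Step 3 — cumulative fraction after k components = (λ_1 + ... + λ_k) / Σ λ:
  k = 1: 41/81 = 0.5062
  k = 2: (41 + 35)/81 = 76/81 = 0.9383
  k = 3: (41 + 35 + 5)/81 = 81/81 = 1

Summary (fraction, with percent):

explained: PC1 0.5062 (50.62%), PC2 0.4321 (43.21%), PC3 0.0617 (6.17%);  cumulative: 0.5062, 0.9383, 1


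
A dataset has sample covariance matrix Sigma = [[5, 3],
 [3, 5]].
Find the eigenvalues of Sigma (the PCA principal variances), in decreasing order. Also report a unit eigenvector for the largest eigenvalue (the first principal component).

Step 1 — characteristic polynomial of 2×2 Sigma:
  det(Sigma - λI) = λ² - trace · λ + det = 0.
  trace = 5 + 5 = 10, det = 5·5 - (3)² = 16.
Step 2 — discriminant:
  Δ = trace² - 4·det = 100 - 64 = 36.
Step 3 — eigenvalues:
  λ = (trace ± √Δ)/2 = (10 ± 6)/2,
  λ_1 = 8,  λ_2 = 2.

Step 4 — unit eigenvector for λ_1: solve (Sigma - λ_1 I)v = 0. First row:
  (5 - 8)·v_x + (3)·v_y = 0, i.e. (-3)·v_x + (3)·v_y = 0,
  so v ∝ (b, λ_1 - a) = (3, 3) = u.
  ||u|| = √((3)² + (3)²) = √(18) ≈ 4.2426,
  v_1 = u/||u|| ≈ (0.7071, 0.7071) (||v_1|| = 1).

λ_1 = 8,  λ_2 = 2;  v_1 ≈ (0.7071, 0.7071)


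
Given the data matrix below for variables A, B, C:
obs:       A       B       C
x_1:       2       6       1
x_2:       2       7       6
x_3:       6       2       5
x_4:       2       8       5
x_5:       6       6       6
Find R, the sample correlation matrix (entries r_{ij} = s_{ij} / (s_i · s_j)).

Step 1 — column means:
  mean(A) = (2 + 2 + 6 + 2 + 6) / 5 = 18/5 = 3.6
  mean(B) = (6 + 7 + 2 + 8 + 6) / 5 = 29/5 = 5.8
  mean(C) = (1 + 6 + 5 + 5 + 6) / 5 = 23/5 = 4.6

Step 2 — sample variances and covariances s[i,j] = (1/(n-1)) · Σ_k (x_{k,i} - mean_i) · (x_{k,j} - mean_j), with n-1 = 4:
  s[A,A] = ((-1.6)·(-1.6) + (-1.6)·(-1.6) + (2.4)·(2.4) + (-1.6)·(-1.6) + (2.4)·(2.4)) / 4 = 19.2/4 = 4.8
  s[A,B] = ((-1.6)·(0.2) + (-1.6)·(1.2) + (2.4)·(-3.8) + (-1.6)·(2.2) + (2.4)·(0.2)) / 4 = -14.4/4 = -3.6
  s[A,C] = ((-1.6)·(-3.6) + (-1.6)·(1.4) + (2.4)·(0.4) + (-1.6)·(0.4) + (2.4)·(1.4)) / 4 = 7.2/4 = 1.8
  s[B,B] = ((0.2)·(0.2) + (1.2)·(1.2) + (-3.8)·(-3.8) + (2.2)·(2.2) + (0.2)·(0.2)) / 4 = 20.8/4 = 5.2
  s[B,C] = ((0.2)·(-3.6) + (1.2)·(1.4) + (-3.8)·(0.4) + (2.2)·(0.4) + (0.2)·(1.4)) / 4 = 0.6/4 = 0.15
  s[C,C] = ((-3.6)·(-3.6) + (1.4)·(1.4) + (0.4)·(0.4) + (0.4)·(0.4) + (1.4)·(1.4)) / 4 = 17.2/4 = 4.3
  Sample standard deviations s_i = √(s[i,i]):
  s(A) = √(4.8) = 2.1909
  s(B) = √(5.2) = 2.2804
  s(C) = √(4.3) = 2.0736

Step 3 — r_{ij} = s_{ij} / (s_i · s_j):
  r[A,A] = 1 (diagonal).
  r[A,B] = -3.6 / (2.1909 · 2.2804) = -3.6 / 4.996 = -0.7206
  r[A,C] = 1.8 / (2.1909 · 2.0736) = 1.8 / 4.5431 = 0.3962
  r[B,B] = 1 (diagonal).
  r[B,C] = 0.15 / (2.2804 · 2.0736) = 0.15 / 4.7286 = 0.0317
  r[C,C] = 1 (diagonal).

R is symmetric with unit diagonal. Assembling:

R = [[1, -0.7206, 0.3962],
 [-0.7206, 1, 0.0317],
 [0.3962, 0.0317, 1]]


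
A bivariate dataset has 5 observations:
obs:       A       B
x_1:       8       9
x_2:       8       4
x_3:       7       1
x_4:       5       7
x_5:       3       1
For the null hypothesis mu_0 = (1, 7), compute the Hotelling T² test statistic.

Step 1 — sample mean vector:
  mean(A) = (8 + 8 + 7 + 5 + 3) / 5 = 31/5 = 6.2
  mean(B) = (9 + 4 + 1 + 7 + 1) / 5 = 22/5 = 4.4
  x̄ = (6.2, 4.4),  deviation x̄ - mu_0 = (6.2, 4.4) - (1, 7) = (5.2, -2.6).

Step 2 — sample covariance matrix, S[i,j] = (1/(n-1)) · Σ_k (x_{k,i} - mean_i) · (x_{k,j} - mean_j), divisor n-1 = 4:
  S[A,A] = ((1.8)·(1.8) + (1.8)·(1.8) + (0.8)·(0.8) + (-1.2)·(-1.2) + (-3.2)·(-3.2)) / 4 = 18.8/4 = 4.7
  S[A,B] = ((1.8)·(4.6) + (1.8)·(-0.4) + (0.8)·(-3.4) + (-1.2)·(2.6) + (-3.2)·(-3.4)) / 4 = 12.6/4 = 3.15
  S[B,B] = ((4.6)·(4.6) + (-0.4)·(-0.4) + (-3.4)·(-3.4) + (2.6)·(2.6) + (-3.4)·(-3.4)) / 4 = 51.2/4 = 12.8
  S = [[4.7, 3.15],
 [3.15, 12.8]].

Step 3 — invert S. det(S) = 4.7·12.8 - (3.15)² = 50.2375.
  S^{-1} = (1/det) · [[d, -b], [-b, a]] = [[0.2548, -0.0627],
 [-0.0627, 0.0936]].

Step 4 — quadratic form (x̄ - mu_0)^T · S^{-1} · (x̄ - mu_0):
  S^{-1} · (x̄ - mu_0) = (1.4879, -0.5693),
  (x̄ - mu_0)^T · [...] = (5.2)·(1.4879) + (-2.6)·(-0.5693) = 9.2174.

Step 5 — scale by n: T² = 5 · 9.2174 = 46.0871.

T² ≈ 46.0871


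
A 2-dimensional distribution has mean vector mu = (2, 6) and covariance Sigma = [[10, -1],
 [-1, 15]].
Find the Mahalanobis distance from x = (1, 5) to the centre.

Step 1 — centre the observation: (x - mu) = (-1, -1).

Step 2 — invert Sigma. det(Sigma) = 10·15 - (-1)² = 149.
  Sigma^{-1} = (1/det) · [[d, -b], [-b, a]] = [[0.1007, 0.0067],
 [0.0067, 0.0671]].

Step 3 — form the quadratic (x - mu)^T · Sigma^{-1} · (x - mu):
  Sigma^{-1} · (x - mu) = (-0.1074, -0.0738).
  (x - mu)^T · [Sigma^{-1} · (x - mu)] = (-1)·(-0.1074) + (-1)·(-0.0738) = 0.1812.

Step 4 — take square root: d = √(0.1812) ≈ 0.4257.

d(x, mu) = √(0.1812) ≈ 0.4257


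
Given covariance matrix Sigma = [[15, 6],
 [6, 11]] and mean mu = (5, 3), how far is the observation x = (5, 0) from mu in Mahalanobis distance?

Step 1 — centre the observation: (x - mu) = (0, -3).

Step 2 — invert Sigma. det(Sigma) = 15·11 - (6)² = 129.
  Sigma^{-1} = (1/det) · [[d, -b], [-b, a]] = [[0.0853, -0.0465],
 [-0.0465, 0.1163]].

Step 3 — form the quadratic (x - mu)^T · Sigma^{-1} · (x - mu):
  Sigma^{-1} · (x - mu) = (0.1395, -0.3488).
  (x - mu)^T · [Sigma^{-1} · (x - mu)] = (0)·(0.1395) + (-3)·(-0.3488) = 1.0465.

Step 4 — take square root: d = √(1.0465) ≈ 1.023.

d(x, mu) = √(1.0465) ≈ 1.023


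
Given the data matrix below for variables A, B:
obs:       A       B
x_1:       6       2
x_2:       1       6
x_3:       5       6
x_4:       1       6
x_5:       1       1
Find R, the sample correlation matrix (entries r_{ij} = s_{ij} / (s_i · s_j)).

Step 1 — column means:
  mean(A) = (6 + 1 + 5 + 1 + 1) / 5 = 14/5 = 2.8
  mean(B) = (2 + 6 + 6 + 6 + 1) / 5 = 21/5 = 4.2

Step 2 — sample variances and covariances s[i,j] = (1/(n-1)) · Σ_k (x_{k,i} - mean_i) · (x_{k,j} - mean_j), with n-1 = 4:
  s[A,A] = ((3.2)·(3.2) + (-1.8)·(-1.8) + (2.2)·(2.2) + (-1.8)·(-1.8) + (-1.8)·(-1.8)) / 4 = 24.8/4 = 6.2
  s[A,B] = ((3.2)·(-2.2) + (-1.8)·(1.8) + (2.2)·(1.8) + (-1.8)·(1.8) + (-1.8)·(-3.2)) / 4 = -3.8/4 = -0.95
  s[B,B] = ((-2.2)·(-2.2) + (1.8)·(1.8) + (1.8)·(1.8) + (1.8)·(1.8) + (-3.2)·(-3.2)) / 4 = 24.8/4 = 6.2
  Sample standard deviations s_i = √(s[i,i]):
  s(A) = √(6.2) = 2.49
  s(B) = √(6.2) = 2.49

Step 3 — r_{ij} = s_{ij} / (s_i · s_j):
  r[A,A] = 1 (diagonal).
  r[A,B] = -0.95 / (2.49 · 2.49) = -0.95 / 6.2 = -0.1532
  r[B,B] = 1 (diagonal).

R is symmetric with unit diagonal. Assembling:

R = [[1, -0.1532],
 [-0.1532, 1]]


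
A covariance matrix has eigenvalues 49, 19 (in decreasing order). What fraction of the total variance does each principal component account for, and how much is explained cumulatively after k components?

Step 1 — total variance = trace(Sigma) = Σ λ_i = 49 + 19 = 68.

Step 2 — fraction explained by component i = λ_i / Σ λ:
  PC1: 49/68 = 0.7206
  PC2: 19/68 = 0.2794

Step 3 — cumulative fraction after k components = (λ_1 + ... + λ_k) / Σ λ:
  k = 1: 49/68 = 0.7206
  k = 2: (49 + 19)/68 = 68/68 = 1

Summary (fraction, with percent):

explained: PC1 0.7206 (72.06%), PC2 0.2794 (27.94%);  cumulative: 0.7206, 1


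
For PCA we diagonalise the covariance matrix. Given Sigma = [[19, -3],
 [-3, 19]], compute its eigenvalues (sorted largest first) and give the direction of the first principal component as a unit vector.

Step 1 — characteristic polynomial of 2×2 Sigma:
  det(Sigma - λI) = λ² - trace · λ + det = 0.
  trace = 19 + 19 = 38, det = 19·19 - (-3)² = 352.
Step 2 — discriminant:
  Δ = trace² - 4·det = 1444 - 1408 = 36.
Step 3 — eigenvalues:
  λ = (trace ± √Δ)/2 = (38 ± 6)/2,
  λ_1 = 22,  λ_2 = 16.

Step 4 — unit eigenvector for λ_1: solve (Sigma - λ_1 I)v = 0. First row:
  (19 - 22)·v_x + (-3)·v_y = 0, i.e. (-3)·v_x + (-3)·v_y = 0,
  so v ∝ (b, λ_1 - a) = (-3, 3); multiply by -1 so the first entry is positive: u = (3, -3).
  ||u|| = √((3)² + (-3)²) = √(18) ≈ 4.2426,
  v_1 = u/||u|| ≈ (0.7071, -0.7071) (||v_1|| = 1).

λ_1 = 22,  λ_2 = 16;  v_1 ≈ (0.7071, -0.7071)


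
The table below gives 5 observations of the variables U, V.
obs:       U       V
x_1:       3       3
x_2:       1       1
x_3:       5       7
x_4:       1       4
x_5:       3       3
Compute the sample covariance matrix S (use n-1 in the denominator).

Step 1 — column means:
  mean(U) = (3 + 1 + 5 + 1 + 3) / 5 = 13/5 = 2.6
  mean(V) = (3 + 1 + 7 + 4 + 3) / 5 = 18/5 = 3.6

Step 2 — sample covariance S[i,j] = (1/(n-1)) · Σ_k (x_{k,i} - mean_i) · (x_{k,j} - mean_j), with n-1 = 4.
  S[U,U] = ((0.4)·(0.4) + (-1.6)·(-1.6) + (2.4)·(2.4) + (-1.6)·(-1.6) + (0.4)·(0.4)) / 4 = 11.2/4 = 2.8
  S[U,V] = ((0.4)·(-0.6) + (-1.6)·(-2.6) + (2.4)·(3.4) + (-1.6)·(0.4) + (0.4)·(-0.6)) / 4 = 11.2/4 = 2.8
  S[V,V] = ((-0.6)·(-0.6) + (-2.6)·(-2.6) + (3.4)·(3.4) + (0.4)·(0.4) + (-0.6)·(-0.6)) / 4 = 19.2/4 = 4.8

S is symmetric (S[j,i] = S[i,j]). Assembling:

S = [[2.8, 2.8],
 [2.8, 4.8]]


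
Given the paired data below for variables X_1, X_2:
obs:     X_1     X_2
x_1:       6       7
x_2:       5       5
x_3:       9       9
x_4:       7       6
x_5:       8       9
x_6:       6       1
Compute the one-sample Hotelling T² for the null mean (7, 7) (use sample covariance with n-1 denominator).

Step 1 — sample mean vector:
  mean(X_1) = (6 + 5 + 9 + 7 + 8 + 6) / 6 = 41/6 = 6.8333
  mean(X_2) = (7 + 5 + 9 + 6 + 9 + 1) / 6 = 37/6 = 6.1667
  x̄ = (6.8333, 6.1667),  deviation x̄ - mu_0 = (6.8333, 6.1667) - (7, 7) = (-0.1667, -0.8333).

Step 2 — sample covariance matrix, S[i,j] = (1/(n-1)) · Σ_k (x_{k,i} - mean_i) · (x_{k,j} - mean_j), divisor n-1 = 5:
  S[X_1,X_1] = ((-0.8333)·(-0.8333) + (-1.8333)·(-1.8333) + (2.1667)·(2.1667) + (0.1667)·(0.1667) + (1.1667)·(1.1667) + (-0.8333)·(-0.8333)) / 5 = 10.8333/5 = 2.1667
  S[X_1,X_2] = ((-0.8333)·(0.8333) + (-1.8333)·(-1.1667) + (2.1667)·(2.8333) + (0.1667)·(-0.1667) + (1.1667)·(2.8333) + (-0.8333)·(-5.1667)) / 5 = 15.1667/5 = 3.0333
  S[X_2,X_2] = ((0.8333)·(0.8333) + (-1.1667)·(-1.1667) + (2.8333)·(2.8333) + (-0.1667)·(-0.1667) + (2.8333)·(2.8333) + (-5.1667)·(-5.1667)) / 5 = 44.8333/5 = 8.9667
  S = [[2.1667, 3.0333],
 [3.0333, 8.9667]].

Step 3 — invert S. det(S) = 2.1667·8.9667 - (3.0333)² = 10.2267.
  S^{-1} = (1/det) · [[d, -b], [-b, a]] = [[0.8768, -0.2966],
 [-0.2966, 0.2119]].

Step 4 — quadratic form (x̄ - mu_0)^T · S^{-1} · (x̄ - mu_0):
  S^{-1} · (x̄ - mu_0) = (0.101, -0.1271),
  (x̄ - mu_0)^T · [...] = (-0.1667)·(0.101) + (-0.8333)·(-0.1271) = 0.0891.

Step 5 — scale by n: T² = 6 · 0.0891 = 0.5346.

T² ≈ 0.5346


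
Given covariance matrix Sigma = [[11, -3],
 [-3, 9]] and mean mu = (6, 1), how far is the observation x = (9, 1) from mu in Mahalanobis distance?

Step 1 — centre the observation: (x - mu) = (3, 0).

Step 2 — invert Sigma. det(Sigma) = 11·9 - (-3)² = 90.
  Sigma^{-1} = (1/det) · [[d, -b], [-b, a]] = [[0.1, 0.0333],
 [0.0333, 0.1222]].

Step 3 — form the quadratic (x - mu)^T · Sigma^{-1} · (x - mu):
  Sigma^{-1} · (x - mu) = (0.3, 0.1).
  (x - mu)^T · [Sigma^{-1} · (x - mu)] = (3)·(0.3) + (0)·(0.1) = 0.9.

Step 4 — take square root: d = √(0.9) ≈ 0.9487.

d(x, mu) = √(0.9) ≈ 0.9487


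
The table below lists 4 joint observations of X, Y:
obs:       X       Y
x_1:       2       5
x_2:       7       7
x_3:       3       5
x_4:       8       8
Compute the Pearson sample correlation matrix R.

Step 1 — column means:
  mean(X) = (2 + 7 + 3 + 8) / 4 = 20/4 = 5
  mean(Y) = (5 + 7 + 5 + 8) / 4 = 25/4 = 6.25

Step 2 — sample variances and covariances s[i,j] = (1/(n-1)) · Σ_k (x_{k,i} - mean_i) · (x_{k,j} - mean_j), with n-1 = 3:
  s[X,X] = ((-3)·(-3) + (2)·(2) + (-2)·(-2) + (3)·(3)) / 3 = 26/3 = 8.6667
  s[X,Y] = ((-3)·(-1.25) + (2)·(0.75) + (-2)·(-1.25) + (3)·(1.75)) / 3 = 13/3 = 4.3333
  s[Y,Y] = ((-1.25)·(-1.25) + (0.75)·(0.75) + (-1.25)·(-1.25) + (1.75)·(1.75)) / 3 = 6.75/3 = 2.25
  Sample standard deviations s_i = √(s[i,i]):
  s(X) = √(8.6667) = 2.9439
  s(Y) = √(2.25) = 1.5

Step 3 — r_{ij} = s_{ij} / (s_i · s_j):
  r[X,X] = 1 (diagonal).
  r[X,Y] = 4.3333 / (2.9439 · 1.5) = 4.3333 / 4.4159 = 0.9813
  r[Y,Y] = 1 (diagonal).

R is symmetric with unit diagonal. Assembling:

R = [[1, 0.9813],
 [0.9813, 1]]


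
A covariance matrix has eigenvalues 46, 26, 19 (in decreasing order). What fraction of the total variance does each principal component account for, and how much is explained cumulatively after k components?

Step 1 — total variance = trace(Sigma) = Σ λ_i = 46 + 26 + 19 = 91.

Step 2 — fraction explained by component i = λ_i / Σ λ:
  PC1: 46/91 = 0.5055
  PC2: 26/91 = 0.2857
  PC3: 19/91 = 0.2088

Step 3 — cumulative fraction after k components = (λ_1 + ... + λ_k) / Σ λ:
  k = 1: 46/91 = 0.5055
  k = 2: (46 + 26)/91 = 72/91 = 0.7912
  k = 3: (46 + 26 + 19)/91 = 91/91 = 1

Summary (fraction, with percent):

explained: PC1 0.5055 (50.55%), PC2 0.2857 (28.57%), PC3 0.2088 (20.88%);  cumulative: 0.5055, 0.7912, 1


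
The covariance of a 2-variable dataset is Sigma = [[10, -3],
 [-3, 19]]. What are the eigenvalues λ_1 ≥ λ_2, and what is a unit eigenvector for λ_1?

Step 1 — characteristic polynomial of 2×2 Sigma:
  det(Sigma - λI) = λ² - trace · λ + det = 0.
  trace = 10 + 19 = 29, det = 10·19 - (-3)² = 181.
Step 2 — discriminant:
  Δ = trace² - 4·det = 841 - 724 = 117.
Step 3 — eigenvalues:
  λ = (trace ± √Δ)/2 = (29 ± 10.8167)/2,
  λ_1 = 19.9083,  λ_2 = 9.0917.

Step 4 — unit eigenvector for λ_1: solve (Sigma - λ_1 I)v = 0. First row:
  (10 - 19.9083)·v_x + (-3)·v_y = 0, i.e. (-9.9083)·v_x + (-3)·v_y = 0,
  so v ∝ (b, λ_1 - a) = (-3, 9.9083); multiply by -1 so the first entry is positive: u = (3, -9.9083).
  ||u|| = √((3)² + (-9.9083)²) = √(107.1749) ≈ 10.3525,
  v_1 = u/||u|| ≈ (0.2898, -0.9571) (||v_1|| = 1).

λ_1 = 19.9083,  λ_2 = 9.0917;  v_1 ≈ (0.2898, -0.9571)


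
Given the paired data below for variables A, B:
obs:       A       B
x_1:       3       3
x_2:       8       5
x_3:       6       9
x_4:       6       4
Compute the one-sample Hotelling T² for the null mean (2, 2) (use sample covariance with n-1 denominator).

Step 1 — sample mean vector:
  mean(A) = (3 + 8 + 6 + 6) / 4 = 23/4 = 5.75
  mean(B) = (3 + 5 + 9 + 4) / 4 = 21/4 = 5.25
  x̄ = (5.75, 5.25),  deviation x̄ - mu_0 = (5.75, 5.25) - (2, 2) = (3.75, 3.25).

Step 2 — sample covariance matrix, S[i,j] = (1/(n-1)) · Σ_k (x_{k,i} - mean_i) · (x_{k,j} - mean_j), divisor n-1 = 3:
  S[A,A] = ((-2.75)·(-2.75) + (2.25)·(2.25) + (0.25)·(0.25) + (0.25)·(0.25)) / 3 = 12.75/3 = 4.25
  S[A,B] = ((-2.75)·(-2.25) + (2.25)·(-0.25) + (0.25)·(3.75) + (0.25)·(-1.25)) / 3 = 6.25/3 = 2.0833
  S[B,B] = ((-2.25)·(-2.25) + (-0.25)·(-0.25) + (3.75)·(3.75) + (-1.25)·(-1.25)) / 3 = 20.75/3 = 6.9167
  S = [[4.25, 2.0833],
 [2.0833, 6.9167]].

Step 3 — invert S. det(S) = 4.25·6.9167 - (2.0833)² = 25.0556.
  S^{-1} = (1/det) · [[d, -b], [-b, a]] = [[0.2761, -0.0831],
 [-0.0831, 0.1696]].

Step 4 — quadratic form (x̄ - mu_0)^T · S^{-1} · (x̄ - mu_0):
  S^{-1} · (x̄ - mu_0) = (0.765, 0.2395),
  (x̄ - mu_0)^T · [...] = (3.75)·(0.765) + (3.25)·(0.2395) = 3.6469.

Step 5 — scale by n: T² = 4 · 3.6469 = 14.5876.

T² ≈ 14.5876


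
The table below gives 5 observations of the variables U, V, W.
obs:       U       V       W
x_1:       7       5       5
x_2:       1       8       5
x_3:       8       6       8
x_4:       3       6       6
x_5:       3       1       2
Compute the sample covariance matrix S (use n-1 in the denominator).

Step 1 — column means:
  mean(U) = (7 + 1 + 8 + 3 + 3) / 5 = 22/5 = 4.4
  mean(V) = (5 + 8 + 6 + 6 + 1) / 5 = 26/5 = 5.2
  mean(W) = (5 + 5 + 8 + 6 + 2) / 5 = 26/5 = 5.2

Step 2 — sample covariance S[i,j] = (1/(n-1)) · Σ_k (x_{k,i} - mean_i) · (x_{k,j} - mean_j), with n-1 = 4.
  S[U,U] = ((2.6)·(2.6) + (-3.4)·(-3.4) + (3.6)·(3.6) + (-1.4)·(-1.4) + (-1.4)·(-1.4)) / 4 = 35.2/4 = 8.8
  S[U,V] = ((2.6)·(-0.2) + (-3.4)·(2.8) + (3.6)·(0.8) + (-1.4)·(0.8) + (-1.4)·(-4.2)) / 4 = -2.4/4 = -0.6
  S[U,W] = ((2.6)·(-0.2) + (-3.4)·(-0.2) + (3.6)·(2.8) + (-1.4)·(0.8) + (-1.4)·(-3.2)) / 4 = 13.6/4 = 3.4
  S[V,V] = ((-0.2)·(-0.2) + (2.8)·(2.8) + (0.8)·(0.8) + (0.8)·(0.8) + (-4.2)·(-4.2)) / 4 = 26.8/4 = 6.7
  S[V,W] = ((-0.2)·(-0.2) + (2.8)·(-0.2) + (0.8)·(2.8) + (0.8)·(0.8) + (-4.2)·(-3.2)) / 4 = 15.8/4 = 3.95
  S[W,W] = ((-0.2)·(-0.2) + (-0.2)·(-0.2) + (2.8)·(2.8) + (0.8)·(0.8) + (-3.2)·(-3.2)) / 4 = 18.8/4 = 4.7

S is symmetric (S[j,i] = S[i,j]). Assembling:

S = [[8.8, -0.6, 3.4],
 [-0.6, 6.7, 3.95],
 [3.4, 3.95, 4.7]]


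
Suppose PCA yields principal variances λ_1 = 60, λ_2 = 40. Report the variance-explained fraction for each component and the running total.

Step 1 — total variance = trace(Sigma) = Σ λ_i = 60 + 40 = 100.

Step 2 — fraction explained by component i = λ_i / Σ λ:
  PC1: 60/100 = 0.6
  PC2: 40/100 = 0.4

Step 3 — cumulative fraction after k components = (λ_1 + ... + λ_k) / Σ λ:
  k = 1: 60/100 = 0.6
  k = 2: (60 + 40)/100 = 100/100 = 1

Summary (fraction, with percent):

explained: PC1 0.6 (60%), PC2 0.4 (40%);  cumulative: 0.6, 1


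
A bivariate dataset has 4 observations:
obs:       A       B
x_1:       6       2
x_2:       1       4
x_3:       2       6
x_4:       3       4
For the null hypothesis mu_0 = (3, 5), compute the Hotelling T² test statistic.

Step 1 — sample mean vector:
  mean(A) = (6 + 1 + 2 + 3) / 4 = 12/4 = 3
  mean(B) = (2 + 4 + 6 + 4) / 4 = 16/4 = 4
  x̄ = (3, 4),  deviation x̄ - mu_0 = (3, 4) - (3, 5) = (0, -1).

Step 2 — sample covariance matrix, S[i,j] = (1/(n-1)) · Σ_k (x_{k,i} - mean_i) · (x_{k,j} - mean_j), divisor n-1 = 3:
  S[A,A] = ((3)·(3) + (-2)·(-2) + (-1)·(-1) + (0)·(0)) / 3 = 14/3 = 4.6667
  S[A,B] = ((3)·(-2) + (-2)·(0) + (-1)·(2) + (0)·(0)) / 3 = -8/3 = -2.6667
  S[B,B] = ((-2)·(-2) + (0)·(0) + (2)·(2) + (0)·(0)) / 3 = 8/3 = 2.6667
  S = [[4.6667, -2.6667],
 [-2.6667, 2.6667]].

Step 3 — invert S. det(S) = 4.6667·2.6667 - (-2.6667)² = 5.3333.
  S^{-1} = (1/det) · [[d, -b], [-b, a]] = [[0.5, 0.5],
 [0.5, 0.875]].

Step 4 — quadratic form (x̄ - mu_0)^T · S^{-1} · (x̄ - mu_0):
  S^{-1} · (x̄ - mu_0) = (-0.5, -0.875),
  (x̄ - mu_0)^T · [...] = (0)·(-0.5) + (-1)·(-0.875) = 0.875.

Step 5 — scale by n: T² = 4 · 0.875 = 3.5.

T² ≈ 3.5


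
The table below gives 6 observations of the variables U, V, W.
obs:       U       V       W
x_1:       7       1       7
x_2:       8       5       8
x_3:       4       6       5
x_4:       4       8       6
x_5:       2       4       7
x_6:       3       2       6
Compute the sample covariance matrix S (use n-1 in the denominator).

Step 1 — column means:
  mean(U) = (7 + 8 + 4 + 4 + 2 + 3) / 6 = 28/6 = 4.6667
  mean(V) = (1 + 5 + 6 + 8 + 4 + 2) / 6 = 26/6 = 4.3333
  mean(W) = (7 + 8 + 5 + 6 + 7 + 6) / 6 = 39/6 = 6.5

Step 2 — sample covariance S[i,j] = (1/(n-1)) · Σ_k (x_{k,i} - mean_i) · (x_{k,j} - mean_j), with n-1 = 5.
  S[U,U] = ((2.3333)·(2.3333) + (3.3333)·(3.3333) + (-0.6667)·(-0.6667) + (-0.6667)·(-0.6667) + (-2.6667)·(-2.6667) + (-1.6667)·(-1.6667)) / 5 = 27.3333/5 = 5.4667
  S[U,V] = ((2.3333)·(-3.3333) + (3.3333)·(0.6667) + (-0.6667)·(1.6667) + (-0.6667)·(3.6667) + (-2.6667)·(-0.3333) + (-1.6667)·(-2.3333)) / 5 = -4.3333/5 = -0.8667
  S[U,W] = ((2.3333)·(0.5) + (3.3333)·(1.5) + (-0.6667)·(-1.5) + (-0.6667)·(-0.5) + (-2.6667)·(0.5) + (-1.6667)·(-0.5)) / 5 = 7/5 = 1.4
  S[V,V] = ((-3.3333)·(-3.3333) + (0.6667)·(0.6667) + (1.6667)·(1.6667) + (3.6667)·(3.6667) + (-0.3333)·(-0.3333) + (-2.3333)·(-2.3333)) / 5 = 33.3333/5 = 6.6667
  S[V,W] = ((-3.3333)·(0.5) + (0.6667)·(1.5) + (1.6667)·(-1.5) + (3.6667)·(-0.5) + (-0.3333)·(0.5) + (-2.3333)·(-0.5)) / 5 = -4/5 = -0.8
  S[W,W] = ((0.5)·(0.5) + (1.5)·(1.5) + (-1.5)·(-1.5) + (-0.5)·(-0.5) + (0.5)·(0.5) + (-0.5)·(-0.5)) / 5 = 5.5/5 = 1.1

S is symmetric (S[j,i] = S[i,j]). Assembling:

S = [[5.4667, -0.8667, 1.4],
 [-0.8667, 6.6667, -0.8],
 [1.4, -0.8, 1.1]]


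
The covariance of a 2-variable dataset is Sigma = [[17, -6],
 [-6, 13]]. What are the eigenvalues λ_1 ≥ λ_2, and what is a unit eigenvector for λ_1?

Step 1 — characteristic polynomial of 2×2 Sigma:
  det(Sigma - λI) = λ² - trace · λ + det = 0.
  trace = 17 + 13 = 30, det = 17·13 - (-6)² = 185.
Step 2 — discriminant:
  Δ = trace² - 4·det = 900 - 740 = 160.
Step 3 — eigenvalues:
  λ = (trace ± √Δ)/2 = (30 ± 12.6491)/2,
  λ_1 = 21.3246,  λ_2 = 8.6754.

Step 4 — unit eigenvector for λ_1: solve (Sigma - λ_1 I)v = 0. First row:
  (17 - 21.3246)·v_x + (-6)·v_y = 0, i.e. (-4.3246)·v_x + (-6)·v_y = 0,
  so v ∝ (b, λ_1 - a) = (-6, 4.3246); multiply by -1 so the first entry is positive: u = (6, -4.3246).
  ||u|| = √((6)² + (-4.3246)²) = √(54.7018) ≈ 7.3961,
  v_1 = u/||u|| ≈ (0.8112, -0.5847) (||v_1|| = 1).

λ_1 = 21.3246,  λ_2 = 8.6754;  v_1 ≈ (0.8112, -0.5847)


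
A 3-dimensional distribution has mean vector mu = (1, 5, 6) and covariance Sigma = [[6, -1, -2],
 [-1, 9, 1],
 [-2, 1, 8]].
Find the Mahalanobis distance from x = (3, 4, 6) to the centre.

Step 1 — centre the observation: (x - mu) = (2, -1, 0).

Step 2 — invert Sigma (cofactor / det for 3×3, or solve directly):
  Sigma^{-1} = [[0.1839, 0.0155, 0.044],
 [0.0155, 0.114, -0.0104],
 [0.044, -0.0104, 0.1373]].

Step 3 — form the quadratic (x - mu)^T · Sigma^{-1} · (x - mu):
  Sigma^{-1} · (x - mu) = (0.3523, -0.0829, 0.0984).
  (x - mu)^T · [Sigma^{-1} · (x - mu)] = (2)·(0.3523) + (-1)·(-0.0829) + (0)·(0.0984) = 0.7876.

Step 4 — take square root: d = √(0.7876) ≈ 0.8874.

d(x, mu) = √(0.7876) ≈ 0.8874
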